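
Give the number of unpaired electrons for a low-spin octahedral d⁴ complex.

2

Configuration: t2g^4 e_g^0, giving 2 unpaired electrons.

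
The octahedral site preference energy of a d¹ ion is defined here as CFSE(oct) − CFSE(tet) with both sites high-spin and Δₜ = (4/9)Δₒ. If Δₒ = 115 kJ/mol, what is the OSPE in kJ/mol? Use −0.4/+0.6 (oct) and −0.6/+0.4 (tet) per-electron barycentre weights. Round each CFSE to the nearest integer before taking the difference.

-15

In an octahedral site d¹ (HS) is t₂g¹ eg⁰, giving CFSE(oct) = -0.4Δₒ = -46 kJ/mol.
Tetrahedral e¹ t₂⁰ gives -0.6Δₜ = -0.6 × (4/9) × 115 = -31 kJ/mol.
OSPE = -46 − (-31) = -15 kJ/mol.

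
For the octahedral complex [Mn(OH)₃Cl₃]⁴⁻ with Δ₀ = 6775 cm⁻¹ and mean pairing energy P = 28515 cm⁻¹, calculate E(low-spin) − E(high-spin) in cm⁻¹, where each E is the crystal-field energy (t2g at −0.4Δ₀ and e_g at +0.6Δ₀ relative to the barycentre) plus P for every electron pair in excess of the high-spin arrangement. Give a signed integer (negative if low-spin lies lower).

Ligand charges: 3×(-1) from OH⁻ and 3×(-1) from Cl⁻ sum to -6; with overall charge -4, Mn is +2.
Group 7 minus oxidation state +2 gives a d⁵ configuration for Mn²⁺.
High-spin d⁵ fills as t2g^3 e_g^2 with CFSE 3(−0.4) + 2(+0.6) = 0.0Δ₀ = 0 cm⁻¹.
Low-spin t2g^5 e_g^0 gives -2.0Δ₀ = -13550 cm⁻¹, but forming 2 extra pairs costs 2P = 57030 cm⁻¹, so E(LS) = -13550 + 57030 = 43480 cm⁻¹.
E(LS) − E(HS) = 43480 − (0) = 43480 cm⁻¹.

43480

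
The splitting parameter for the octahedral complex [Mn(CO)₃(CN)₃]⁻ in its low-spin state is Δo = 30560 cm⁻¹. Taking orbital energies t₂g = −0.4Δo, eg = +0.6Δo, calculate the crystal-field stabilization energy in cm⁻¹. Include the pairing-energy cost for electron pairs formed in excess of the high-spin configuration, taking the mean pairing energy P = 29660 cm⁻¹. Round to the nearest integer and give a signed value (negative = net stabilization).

Ligand charges: 3×(+0) from CO and 3×(-1) from CN⁻ sum to -3; with overall charge -1, Mn is +2.
Group 7 minus oxidation state +2 gives a d⁵ configuration for Mn²⁺.
Configuration: t₂g⁵ eg⁰.
Orbital CFSE = 5(-0.4) + 0(0.6) = -2.0Δo = -2.0 × 30560 = -61120 cm⁻¹.
Relative to high-spin t₂g³ eg² (0 paired), the low-spin configuration has 2 additional pairs, contributing +2 × 29660 = +59320 cm⁻¹.
Overall CFSE = -61120 + 59320 = -1800 cm⁻¹.

-1800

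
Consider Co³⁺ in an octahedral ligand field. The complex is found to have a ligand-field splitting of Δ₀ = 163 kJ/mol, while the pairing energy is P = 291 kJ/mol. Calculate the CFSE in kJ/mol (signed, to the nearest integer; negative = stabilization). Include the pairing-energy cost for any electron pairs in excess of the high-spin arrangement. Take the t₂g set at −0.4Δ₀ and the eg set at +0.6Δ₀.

-65

Co is in group 9, so Co³⁺ is d⁶ (9 − 3 = 6).
With Δ₀ < P the complex is high-spin.
Filling d⁶ accordingly: t₂g⁴ eg².
Orbital CFSE = -0.4Δ₀ = -0.4 × 163 = -65 kJ/mol.
High-spin has no excess pairs, so no pairing correction applies.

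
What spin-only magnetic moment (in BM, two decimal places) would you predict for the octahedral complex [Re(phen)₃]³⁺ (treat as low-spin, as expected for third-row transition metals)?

2.83 BM

phen is neutral, so the +3 overall charge sits on Re: oxidation state +3.
Group 7 minus oxidation state +3 gives a d⁴ configuration for Re³⁺.
Configuration: t₂g⁴ eg⁰ → 2 unpaired electrons.
μ(spin-only) = √[2(2+2)] = √8 ≈ 2.83 BM.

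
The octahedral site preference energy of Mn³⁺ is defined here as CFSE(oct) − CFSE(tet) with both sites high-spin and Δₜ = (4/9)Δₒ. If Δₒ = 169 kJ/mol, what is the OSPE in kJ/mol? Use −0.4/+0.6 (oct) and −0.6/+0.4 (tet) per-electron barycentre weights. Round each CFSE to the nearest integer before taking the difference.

Group 7 minus oxidation state +3 gives a d⁴ configuration for Mn³⁺.
In an octahedral site d⁴ (HS) is t₂g³ eg¹, giving CFSE(oct) = -0.6Δₒ = -101 kJ/mol.
Tetrahedral e² t₂² gives -0.4Δₜ = -0.4 × (4/9) × 169 = -30 kJ/mol.
Subtracting, OSPE = -101 − (-30) = -71 kJ/mol.

-71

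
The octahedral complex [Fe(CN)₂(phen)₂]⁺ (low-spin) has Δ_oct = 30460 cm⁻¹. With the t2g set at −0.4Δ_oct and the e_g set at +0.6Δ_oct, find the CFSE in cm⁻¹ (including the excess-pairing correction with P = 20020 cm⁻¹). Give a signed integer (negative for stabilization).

-20880

Ligand charges: 2×(-1) from CN⁻ and 2×(+0) from phen sum to -2; with overall charge +1, Fe is +3.
Fe³⁺: group 8, so d-count = 8 − 3 = 5.
The d⁵ electrons fill as t2g^5 e_g^0.
Orbital CFSE = 5(-0.4) + 0(0.6) = -2.0Δ_oct = -2.0 × 30460 = -60920 cm⁻¹.
High-spin d⁵ would be t2g^3 e_g^2 with 0 pairs; low-spin has 2, so 2 excess pairs cost +2P = +40040 cm⁻¹.
Net CFSE = -60920 + 40040 = -20880 cm⁻¹.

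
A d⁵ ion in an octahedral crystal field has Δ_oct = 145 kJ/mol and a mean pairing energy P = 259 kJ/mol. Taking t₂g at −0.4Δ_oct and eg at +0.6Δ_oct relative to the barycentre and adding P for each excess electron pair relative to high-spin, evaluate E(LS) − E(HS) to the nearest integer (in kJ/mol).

High-spin: t₂g³ eg², CFSE = 0.0Δ_oct = 0 kJ/mol.
Low-spin t₂g⁵ eg⁰ gives -2.0Δ_oct = -290 kJ/mol, but forming 2 extra pairs costs 2P = 518 kJ/mol, so E(LS) = -290 + 518 = 228 kJ/mol.
The difference is 228 − (0) = 228 kJ/mol, so high-spin lies lower.

228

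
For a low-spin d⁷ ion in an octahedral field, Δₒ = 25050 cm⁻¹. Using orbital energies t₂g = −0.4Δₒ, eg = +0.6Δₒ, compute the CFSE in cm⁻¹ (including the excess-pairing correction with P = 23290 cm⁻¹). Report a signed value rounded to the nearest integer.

The d⁷ electrons fill as t₂g⁶ eg¹.
The orbital stabilization is -1.8Δₒ = -1.8 × 25050 = -45090 cm⁻¹.
High-spin d⁷ would be t₂g⁵ eg² with 2 pairs; low-spin has 3, so 1 excess pair costs +1P = +23290 cm⁻¹.
Overall CFSE = -45090 + 23290 = -21800 cm⁻¹.

-21800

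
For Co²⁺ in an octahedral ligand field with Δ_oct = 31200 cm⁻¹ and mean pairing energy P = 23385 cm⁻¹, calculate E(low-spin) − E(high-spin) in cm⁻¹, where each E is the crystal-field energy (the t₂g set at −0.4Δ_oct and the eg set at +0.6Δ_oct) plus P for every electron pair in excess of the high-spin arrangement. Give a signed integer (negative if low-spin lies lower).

-7815

Co sits in group 9; removing 2 electrons leaves Co²⁺ with 9 − 2 = 7 d electrons.
In the high-spin limit (t₂g⁵ eg²) the orbital term is -0.8Δ_oct = -24960 cm⁻¹, with no excess pairing.
Low-spin: t₂g⁶ eg¹, orbital CFSE = -1.8Δ_oct = -56160 cm⁻¹; plus 1 excess pair × P = +23385 cm⁻¹; total -32775 cm⁻¹.
Thus E(LS) − E(HS) = -7815 cm⁻¹.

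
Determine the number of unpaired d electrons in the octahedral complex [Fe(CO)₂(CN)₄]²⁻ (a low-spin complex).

0

Ligand charges: 2×(+0) from CO and 4×(-1) from CN⁻ sum to -4; with overall charge -2, Fe is +2.
Fe is in group 8, so Fe²⁺ is d⁶ (8 − 2 = 6).
Configuration: t₂g⁶ eg⁰, giving 0 unpaired electrons.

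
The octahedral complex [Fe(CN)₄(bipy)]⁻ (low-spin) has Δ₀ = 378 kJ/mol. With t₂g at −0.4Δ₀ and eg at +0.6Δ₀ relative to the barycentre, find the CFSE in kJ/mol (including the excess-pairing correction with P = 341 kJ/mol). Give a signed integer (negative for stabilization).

-74

Ligand charges: 4×(-1) from CN⁻ and 1×(+0) from bipy sum to -4; with overall charge -1, Fe is +3.
Fe sits in group 8; removing 3 electrons leaves Fe³⁺ with 8 − 3 = 5 d electrons.
Configuration: t₂g⁵ eg⁰.
Orbital CFSE = 5(-0.4) + 0(0.6) = -2.0Δ₀ = -2.0 × 378 = -756 kJ/mol.
Relative to high-spin t₂g³ eg² (0 paired), the low-spin configuration has 2 additional pairs, contributing +2 × 341 = +682 kJ/mol.
Overall CFSE = -756 + 682 = -74 kJ/mol.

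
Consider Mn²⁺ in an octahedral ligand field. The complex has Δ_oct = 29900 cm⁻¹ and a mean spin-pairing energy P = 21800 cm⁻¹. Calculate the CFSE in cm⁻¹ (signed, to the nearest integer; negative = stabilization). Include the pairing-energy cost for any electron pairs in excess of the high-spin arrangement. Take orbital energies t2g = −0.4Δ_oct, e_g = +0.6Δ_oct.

Group 7 minus oxidation state +2 gives a d⁵ configuration for Mn²⁺.
Here Δ_oct > P (29900 > 21800), so the low-spin state is favoured.
Configuration: t2g^5 e_g^0.
Orbital CFSE = -2.0Δ_oct = -2.0 × 29900 = -59800 cm⁻¹.
Excess pairs vs high-spin: 2 − 0 = 2; pairing cost = +43600 cm⁻¹.
Net CFSE = -59800 + 43600 = -16200 cm⁻¹.

-16200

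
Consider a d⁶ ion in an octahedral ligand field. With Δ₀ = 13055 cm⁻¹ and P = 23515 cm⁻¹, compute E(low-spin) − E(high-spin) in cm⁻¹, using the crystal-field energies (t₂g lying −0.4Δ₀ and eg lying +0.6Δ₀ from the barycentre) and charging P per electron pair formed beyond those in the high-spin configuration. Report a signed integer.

High-spin d⁶ fills as t₂g⁴ eg² with CFSE 4(−0.4) + 2(+0.6) = -0.4Δ₀ = -5222 cm⁻¹.
Low-spin: t₂g⁶ eg⁰, orbital CFSE = -2.4Δ₀ = -31332 cm⁻¹; plus 2 excess pairs × P = +47030 cm⁻¹; total 15698 cm⁻¹.
E(LS) − E(HS) = 15698 − (-5222) = 20920 cm⁻¹.

20920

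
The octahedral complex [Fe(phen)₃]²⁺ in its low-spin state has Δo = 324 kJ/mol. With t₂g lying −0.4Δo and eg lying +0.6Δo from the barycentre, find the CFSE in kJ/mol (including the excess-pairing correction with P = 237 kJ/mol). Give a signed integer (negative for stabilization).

phen is neutral, so the +2 overall charge sits on Fe: oxidation state +2.
Fe sits in group 8; removing 2 electrons leaves Fe²⁺ with 8 − 2 = 6 d electrons.
Electron filling gives t₂g⁶ eg⁰.
The orbital stabilization is -2.4Δo = -2.4 × 324 = -778 kJ/mol.
Pairing penalty: 3 pairs vs 1 in the high-spin reference → 2 extra × P = 474 kJ/mol.
Net CFSE = -778 + 474 = -304 kJ/mol.

-304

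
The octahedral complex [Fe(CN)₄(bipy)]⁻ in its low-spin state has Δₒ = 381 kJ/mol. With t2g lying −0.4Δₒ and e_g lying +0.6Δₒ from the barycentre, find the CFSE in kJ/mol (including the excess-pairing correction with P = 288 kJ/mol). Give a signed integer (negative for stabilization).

Ligand charges: 4×(-1) from CN⁻ and 1×(+0) from bipy sum to -4; with overall charge -1, Fe is +3.
Fe³⁺: group 8, so d-count = 8 − 3 = 5.
Electron filling gives t2g^5 e_g^0.
The orbital stabilization is -2.0Δₒ = -2.0 × 381 = -762 kJ/mol.
High-spin d⁵ would be t2g^3 e_g^2 with 0 pairs; low-spin has 2, so 2 excess pairs cost +2P = +576 kJ/mol.
Net CFSE = -762 + 576 = -186 kJ/mol.

-186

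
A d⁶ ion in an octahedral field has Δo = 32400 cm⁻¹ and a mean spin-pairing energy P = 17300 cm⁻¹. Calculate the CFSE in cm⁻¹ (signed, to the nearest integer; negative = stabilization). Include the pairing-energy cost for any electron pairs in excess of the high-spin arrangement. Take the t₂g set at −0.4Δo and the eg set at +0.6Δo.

Since Δo = 32400 cm⁻¹ > P = 17300 cm⁻¹, the complex adopts the low-spin configuration.
Filling d⁶ accordingly: t₂g⁶ eg⁰.
Orbital CFSE = -2.4Δo = -2.4 × 32400 = -77760 cm⁻¹.
Excess pairs vs high-spin: 3 − 1 = 2; pairing cost = +34600 cm⁻¹.
Net CFSE = -77760 + 34600 = -43160 cm⁻¹.

-43160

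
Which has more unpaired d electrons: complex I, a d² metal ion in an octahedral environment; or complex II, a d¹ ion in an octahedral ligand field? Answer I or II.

I: t2g^2 e_g^0 → 2 unpaired.
II: t₂g¹ eg⁰ → 1 unpaired.
So I has more unpaired electrons.

I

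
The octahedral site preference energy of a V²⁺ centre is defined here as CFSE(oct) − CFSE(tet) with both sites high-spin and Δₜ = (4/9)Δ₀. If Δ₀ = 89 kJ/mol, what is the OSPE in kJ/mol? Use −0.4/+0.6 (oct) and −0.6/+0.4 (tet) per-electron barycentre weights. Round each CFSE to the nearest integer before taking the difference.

-75

V is in group 5, so V²⁺ is d³ (5 − 2 = 3).
In an octahedral site d³ (HS) is t₂g³ eg⁰, giving CFSE(oct) = -1.2Δ₀ = -107 kJ/mol.
Tetrahedral e² t₂¹ gives -0.8Δₜ = -0.8 × (4/9) × 89 = -32 kJ/mol.
OSPE = CFSE(oct) − CFSE(tet) = -107 − (-32) = -75 kJ/mol.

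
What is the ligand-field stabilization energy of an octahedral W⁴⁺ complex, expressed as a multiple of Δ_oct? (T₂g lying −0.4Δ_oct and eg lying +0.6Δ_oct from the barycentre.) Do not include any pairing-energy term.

-0.8 Δ_oct

Group 6 minus oxidation state +4 gives a d² configuration for W⁴⁺.
Configuration: t₂g² eg⁰.
CFSE = 2(-0.4Δ_oct) + 0(0.6Δ_oct) = -0.8Δ_oct + 0.0Δ_oct = -0.8Δ_oct.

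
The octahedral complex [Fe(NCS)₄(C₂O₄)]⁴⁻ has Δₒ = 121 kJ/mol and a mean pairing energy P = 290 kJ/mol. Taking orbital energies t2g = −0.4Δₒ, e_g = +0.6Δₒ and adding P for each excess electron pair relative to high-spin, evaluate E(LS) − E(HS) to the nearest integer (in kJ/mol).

Ligand charges: 4×(-1) from NCS⁻ and 1×(-2) from C₂O₄²⁻ sum to -6; with overall charge -4, Fe is +2.
Fe sits in group 8; removing 2 electrons leaves Fe²⁺ with 8 − 2 = 6 d electrons.
In the high-spin limit (t2g^4 e_g^2) the orbital term is -0.4Δₒ = -48 kJ/mol, with no excess pairing.
For low-spin the configuration is t2g^6 e_g^0: orbital energy -2.4 × 121 = -290 kJ/mol, and 2 additional pairs relative to high-spin add 580 kJ/mol, giving 290 kJ/mol.
The difference is 290 − (-48) = 338 kJ/mol, so high-spin lies lower.

338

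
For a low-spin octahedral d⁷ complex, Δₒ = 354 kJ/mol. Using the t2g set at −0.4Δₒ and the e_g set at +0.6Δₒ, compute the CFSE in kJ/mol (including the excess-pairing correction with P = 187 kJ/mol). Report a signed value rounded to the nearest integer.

-450

The d⁷ electrons fill as t2g^6 e_g^1.
Orbital CFSE = 6(-0.4) + 1(0.6) = -1.8Δₒ = -1.8 × 354 = -637 kJ/mol.
High-spin d⁷ would be t2g^5 e_g^2 with 2 pairs; low-spin has 3, so 1 excess pair costs +1P = +187 kJ/mol.
Net CFSE = -637 + 187 = -450 kJ/mol.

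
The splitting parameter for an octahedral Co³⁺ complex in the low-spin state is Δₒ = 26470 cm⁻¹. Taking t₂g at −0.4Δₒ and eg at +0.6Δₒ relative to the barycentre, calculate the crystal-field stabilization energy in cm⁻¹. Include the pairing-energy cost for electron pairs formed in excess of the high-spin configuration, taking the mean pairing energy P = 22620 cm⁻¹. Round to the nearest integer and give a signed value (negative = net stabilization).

-18288

Co is in group 9, so Co³⁺ is d⁶ (9 − 3 = 6).
Electron filling gives t₂g⁶ eg⁰.
The orbital stabilization is -2.4Δₒ = -2.4 × 26470 = -63528 cm⁻¹.
Pairing penalty: 3 pairs vs 1 in the high-spin reference → 2 extra × P = 45240 cm⁻¹.
Combining: -63528 + 45240 = -18288 cm⁻¹.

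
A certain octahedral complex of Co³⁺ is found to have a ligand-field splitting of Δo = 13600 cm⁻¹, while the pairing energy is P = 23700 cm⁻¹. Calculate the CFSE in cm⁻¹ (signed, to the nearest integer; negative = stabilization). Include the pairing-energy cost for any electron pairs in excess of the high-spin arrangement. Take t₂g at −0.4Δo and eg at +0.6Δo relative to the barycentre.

-5440

Co³⁺: group 9, so d-count = 9 − 3 = 6.
Here Δo < P (13600 < 23700), so the high-spin state is favoured.
That gives t₂g⁴ eg².
Orbital CFSE = -0.4Δo = -0.4 × 13600 = -5440 cm⁻¹.
High-spin has no excess pairs, so no pairing correction applies.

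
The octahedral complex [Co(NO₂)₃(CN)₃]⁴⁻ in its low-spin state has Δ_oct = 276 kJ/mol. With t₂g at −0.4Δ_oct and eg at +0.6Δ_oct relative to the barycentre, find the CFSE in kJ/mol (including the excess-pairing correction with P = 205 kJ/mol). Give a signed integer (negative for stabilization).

-292

Ligand charges: 3×(-1) from NO₂⁻ and 3×(-1) from CN⁻ sum to -6; with overall charge -4, Co is +2.
Co sits in group 9; removing 2 electrons leaves Co²⁺ with 9 − 2 = 7 d electrons.
Configuration: t₂g⁶ eg¹.
The orbital stabilization is -1.8Δ_oct = -1.8 × 276 = -497 kJ/mol.
Pairing penalty: 3 pairs vs 2 in the high-spin reference → 1 extra × P = 205 kJ/mol.
Overall CFSE = -497 + 205 = -292 kJ/mol.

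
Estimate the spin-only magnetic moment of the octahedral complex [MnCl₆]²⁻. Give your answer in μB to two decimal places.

Each Cl⁻ contributes -1; 6 × (-1) = -6. With overall charge -2, Mn is in the +4 oxidation state.
Mn is in group 7, so Mn⁴⁺ is d³ (7 − 4 = 3).
Configuration: t2g^3 e_g^0 → 3 unpaired electrons.
μ(spin-only) = √[3(3+2)] = √15 ≈ 3.87 μB.

3.87 μB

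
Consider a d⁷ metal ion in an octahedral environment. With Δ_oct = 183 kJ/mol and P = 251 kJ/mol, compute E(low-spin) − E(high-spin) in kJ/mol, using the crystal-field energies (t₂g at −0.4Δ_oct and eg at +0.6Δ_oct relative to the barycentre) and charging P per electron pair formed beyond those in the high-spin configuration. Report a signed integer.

68

High-spin: t₂g⁵ eg², CFSE = -0.8Δ_oct = -146 kJ/mol.
For low-spin the configuration is t₂g⁶ eg¹: orbital energy -1.8 × 183 = -329 kJ/mol, and 1 additional pair relative to high-spin adds 251 kJ/mol, giving -78 kJ/mol.
E(LS) − E(HS) = -78 − (-146) = 68 kJ/mol.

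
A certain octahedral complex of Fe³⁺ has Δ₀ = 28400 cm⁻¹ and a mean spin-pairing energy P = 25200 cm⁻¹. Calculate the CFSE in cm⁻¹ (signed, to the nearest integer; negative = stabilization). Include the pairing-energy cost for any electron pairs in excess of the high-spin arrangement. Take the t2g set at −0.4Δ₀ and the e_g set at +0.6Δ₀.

-6400

Fe³⁺: group 8, so d-count = 8 − 3 = 5.
Δ₀ > P, so pairing is preferred: the ground state is low-spin.
Configuration: t2g^5 e_g^0.
Orbital CFSE = -2.0Δ₀ = -2.0 × 28400 = -56800 cm⁻¹.
Excess pairs vs high-spin: 2 − 0 = 2; pairing cost = +50400 cm⁻¹.
Net CFSE = -56800 + 50400 = -6400 cm⁻¹.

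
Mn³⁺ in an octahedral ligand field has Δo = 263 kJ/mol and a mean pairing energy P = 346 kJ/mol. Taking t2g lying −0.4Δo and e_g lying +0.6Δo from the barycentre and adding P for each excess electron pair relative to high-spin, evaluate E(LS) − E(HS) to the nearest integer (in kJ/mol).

Group 7 minus oxidation state +3 gives a d⁴ configuration for Mn³⁺.
High-spin d⁴ fills as t2g^3 e_g^1 with CFSE 3(−0.4) + 1(+0.6) = -0.6Δo = -158 kJ/mol.
Low-spin t2g^4 e_g^0 gives -1.6Δo = -421 kJ/mol, but forming 1 extra pair costs 1P = 346 kJ/mol, so E(LS) = -421 + 346 = -75 kJ/mol.
The difference is -75 − (-158) = 83 kJ/mol, so high-spin lies lower.

83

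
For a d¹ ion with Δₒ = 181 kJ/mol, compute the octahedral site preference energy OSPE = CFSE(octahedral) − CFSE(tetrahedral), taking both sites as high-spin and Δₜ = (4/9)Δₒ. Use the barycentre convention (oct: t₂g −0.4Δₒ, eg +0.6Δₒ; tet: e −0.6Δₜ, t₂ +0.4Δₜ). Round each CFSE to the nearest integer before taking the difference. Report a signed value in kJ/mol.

-24

Octahedral high-spin t₂g¹ eg⁰: CFSE = -0.4 × 181 = -72 kJ/mol.
Tetrahedral: e¹ t₂⁰, CFSE = 1(−0.6) + 0(+0.4) = -0.6Δₜ = -0.6 × (4/9) × 181 = -48 kJ/mol.
OSPE = -72 − (-48) = -24 kJ/mol.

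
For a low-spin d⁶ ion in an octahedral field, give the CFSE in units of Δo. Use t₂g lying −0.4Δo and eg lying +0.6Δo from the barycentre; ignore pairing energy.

Configuration: t₂g⁶ eg⁰.
CFSE = 6(-0.4Δo) + 0(0.6Δo) = -2.4Δo + 0.0Δo = -2.4Δo.

-2.4 Δo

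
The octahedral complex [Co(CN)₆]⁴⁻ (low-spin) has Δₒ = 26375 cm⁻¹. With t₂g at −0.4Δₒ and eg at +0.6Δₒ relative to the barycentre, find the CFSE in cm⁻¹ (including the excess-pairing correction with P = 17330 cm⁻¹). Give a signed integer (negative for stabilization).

Each CN⁻ contributes -1; 6 × (-1) = -6. With overall charge -4, Co is in the +2 oxidation state.
Co²⁺: group 9, so d-count = 9 − 2 = 7.
Electron filling gives t₂g⁶ eg¹.
Orbital CFSE = 6(-0.4) + 1(0.6) = -1.8Δₒ = -1.8 × 26375 = -47475 cm⁻¹.
Pairing penalty: 3 pairs vs 2 in the high-spin reference → 1 extra × P = 17330 cm⁻¹.
Overall CFSE = -47475 + 17330 = -30145 cm⁻¹.

-30145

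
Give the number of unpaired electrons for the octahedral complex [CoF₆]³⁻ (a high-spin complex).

4

Each F⁻ contributes -1; 6 × (-1) = -6. With overall charge -3, Co is in the +3 oxidation state.
Co is in group 9, so Co³⁺ is d⁶ (9 − 3 = 6).
Configuration: t2g^4 e_g^2, giving 4 unpaired electrons.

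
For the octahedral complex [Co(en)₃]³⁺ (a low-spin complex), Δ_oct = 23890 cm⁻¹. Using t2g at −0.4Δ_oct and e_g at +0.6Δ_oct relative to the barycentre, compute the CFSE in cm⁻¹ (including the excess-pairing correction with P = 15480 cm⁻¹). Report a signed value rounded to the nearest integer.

en is neutral, so the +3 overall charge sits on Co: oxidation state +3.
Co³⁺: group 9, so d-count = 9 − 3 = 6.
The d⁶ electrons fill as t2g^6 e_g^0.
The orbital stabilization is -2.4Δ_oct = -2.4 × 23890 = -57336 cm⁻¹.
High-spin d⁶ would be t2g^4 e_g^2 with 1 pair; low-spin has 3, so 2 excess pairs cost +2P = +30960 cm⁻¹.
Overall CFSE = -57336 + 30960 = -26376 cm⁻¹.

-26376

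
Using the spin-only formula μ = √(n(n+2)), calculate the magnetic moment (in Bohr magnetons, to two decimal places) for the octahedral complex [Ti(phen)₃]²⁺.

2.83 Bohr magnetons

phen is neutral, so the +2 overall charge sits on Ti: oxidation state +2.
Ti is in group 4, so Ti²⁺ is d² (4 − 2 = 2).
Configuration: t₂g² eg⁰ → 2 unpaired electrons.
μ(spin-only) = √[2(2+2)] = √8 ≈ 2.83 Bohr magnetons.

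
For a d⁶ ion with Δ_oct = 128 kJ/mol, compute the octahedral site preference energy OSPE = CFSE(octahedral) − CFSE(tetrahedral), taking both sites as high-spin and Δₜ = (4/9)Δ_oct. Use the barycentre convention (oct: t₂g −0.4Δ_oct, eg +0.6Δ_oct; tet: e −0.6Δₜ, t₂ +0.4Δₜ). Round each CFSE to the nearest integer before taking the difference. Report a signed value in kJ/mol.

In an octahedral site d⁶ (HS) is t₂g⁴ eg², giving CFSE(oct) = -0.4Δ_oct = -51 kJ/mol.
Tetrahedral: e³ t₂³, CFSE = 3(−0.6) + 3(+0.4) = -0.6Δₜ = -0.6 × (4/9) × 128 = -34 kJ/mol.
Subtracting, OSPE = -51 − (-34) = -17 kJ/mol.

-17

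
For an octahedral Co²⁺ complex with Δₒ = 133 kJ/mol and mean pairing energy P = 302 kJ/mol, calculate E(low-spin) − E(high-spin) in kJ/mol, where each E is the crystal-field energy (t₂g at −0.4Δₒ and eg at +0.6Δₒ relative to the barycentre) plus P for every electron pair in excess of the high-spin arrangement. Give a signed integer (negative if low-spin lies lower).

Co sits in group 9; removing 2 electrons leaves Co²⁺ with 9 − 2 = 7 d electrons.
In the high-spin limit (t₂g⁵ eg²) the orbital term is -0.8Δₒ = -106 kJ/mol, with no excess pairing.
For low-spin the configuration is t₂g⁶ eg¹: orbital energy -1.8 × 133 = -239 kJ/mol, and 1 additional pair relative to high-spin adds 302 kJ/mol, giving 63 kJ/mol.
Thus E(LS) − E(HS) = 169 kJ/mol.

169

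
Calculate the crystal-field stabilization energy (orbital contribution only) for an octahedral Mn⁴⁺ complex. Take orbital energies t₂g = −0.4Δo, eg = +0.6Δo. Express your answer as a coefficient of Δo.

-1.2 Δo

Mn⁴⁺: group 7, so d-count = 7 − 4 = 3.
Configuration: t₂g³ eg⁰.
CFSE = 3(-0.4Δo) + 0(0.6Δo) = -1.2Δo + 0.0Δo = -1.2Δo.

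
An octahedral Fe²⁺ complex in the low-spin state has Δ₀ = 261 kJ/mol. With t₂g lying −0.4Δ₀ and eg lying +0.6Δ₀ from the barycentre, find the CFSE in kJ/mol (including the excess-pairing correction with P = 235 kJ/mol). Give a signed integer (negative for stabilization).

-156

Fe sits in group 8; removing 2 electrons leaves Fe²⁺ with 8 − 2 = 6 d electrons.
Configuration: t₂g⁶ eg⁰.
Orbital CFSE = 6(-0.4) + 0(0.6) = -2.4Δ₀ = -2.4 × 261 = -626 kJ/mol.
High-spin d⁶ would be t₂g⁴ eg² with 1 pair; low-spin has 3, so 2 excess pairs cost +2P = +470 kJ/mol.
Net CFSE = -626 + 470 = -156 kJ/mol.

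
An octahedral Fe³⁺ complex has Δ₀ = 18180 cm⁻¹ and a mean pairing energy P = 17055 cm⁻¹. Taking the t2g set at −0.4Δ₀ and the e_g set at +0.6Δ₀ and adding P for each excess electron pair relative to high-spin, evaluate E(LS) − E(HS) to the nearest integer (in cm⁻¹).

-2250

Fe is in group 8, so Fe³⁺ is d⁵ (8 − 3 = 5).
High-spin d⁵ fills as t2g^3 e_g^2 with CFSE 3(−0.4) + 2(+0.6) = 0.0Δ₀ = 0 cm⁻¹.
For low-spin the configuration is t2g^5 e_g^0: orbital energy -2.0 × 18180 = -36360 cm⁻¹, and 2 additional pairs relative to high-spin add 34110 cm⁻¹, giving -2250 cm⁻¹.
The difference is -2250 − (0) = -2250 cm⁻¹, so low-spin lies lower.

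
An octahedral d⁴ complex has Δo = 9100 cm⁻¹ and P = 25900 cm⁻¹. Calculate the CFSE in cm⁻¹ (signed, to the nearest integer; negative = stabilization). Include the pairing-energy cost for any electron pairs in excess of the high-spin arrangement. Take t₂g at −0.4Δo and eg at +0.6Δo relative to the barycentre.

Since Δo = 9100 cm⁻¹ < P = 25900 cm⁻¹, the complex adopts the high-spin configuration.
Configuration: t₂g³ eg¹.
Orbital CFSE = -0.6Δo = -0.6 × 9100 = -5460 cm⁻¹.
High-spin has no excess pairs, so no pairing correction applies.

-5460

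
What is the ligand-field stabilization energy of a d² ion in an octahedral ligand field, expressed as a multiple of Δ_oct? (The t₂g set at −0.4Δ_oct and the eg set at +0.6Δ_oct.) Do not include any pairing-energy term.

-0.8 Δ_oct

Configuration: t₂g² eg⁰.
CFSE = 2(-0.4Δ_oct) + 0(0.6Δ_oct) = -0.8Δ_oct + 0.0Δ_oct = -0.8Δ_oct.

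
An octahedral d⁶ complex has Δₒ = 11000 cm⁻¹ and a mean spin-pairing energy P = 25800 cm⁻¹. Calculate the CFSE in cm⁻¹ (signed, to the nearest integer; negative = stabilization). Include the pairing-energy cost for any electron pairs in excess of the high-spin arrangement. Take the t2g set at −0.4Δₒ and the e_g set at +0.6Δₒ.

Since Δₒ = 11000 cm⁻¹ < P = 25800 cm⁻¹, the complex adopts the high-spin configuration.
Filling d⁶ accordingly: t2g^4 e_g^2.
Orbital CFSE = -0.4Δₒ = -0.4 × 11000 = -4400 cm⁻¹.
High-spin has no excess pairs, so no pairing correction applies.

-4400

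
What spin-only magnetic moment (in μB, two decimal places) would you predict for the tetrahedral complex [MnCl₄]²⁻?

Each Cl⁻ contributes -1; 4 × (-1) = -4. With overall charge -2, Mn is in the +2 oxidation state.
Mn²⁺: group 7, so d-count = 7 − 2 = 5.
Tetrahedral splitting is small, so the complex is high-spin.
Configuration: e^2 t2^3 → 5 unpaired electrons.
μ(spin-only) = √[5(5+2)] = √35 ≈ 5.92 μB.

5.92 μB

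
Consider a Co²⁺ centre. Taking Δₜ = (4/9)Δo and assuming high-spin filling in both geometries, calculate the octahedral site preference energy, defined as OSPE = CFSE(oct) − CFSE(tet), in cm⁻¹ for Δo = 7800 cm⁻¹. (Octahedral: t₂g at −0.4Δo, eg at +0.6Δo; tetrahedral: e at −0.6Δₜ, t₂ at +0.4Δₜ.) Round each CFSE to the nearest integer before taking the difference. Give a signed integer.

Group 9 minus oxidation state +2 gives a d⁷ configuration for Co²⁺.
Octahedral (high-spin): t₂g⁵ eg², CFSE = 5(−0.4) + 2(+0.6) = -0.8Δo = -0.8 × 7800 = -6240 cm⁻¹.
In a tetrahedral site the filling is e⁴ t₂³: CFSE(tet) = -1.2Δₜ = -1.2 × (4/9)(7800) = -4160 cm⁻¹.
OSPE = CFSE(oct) − CFSE(tet) = -6240 − (-4160) = -2080 cm⁻¹.

-2080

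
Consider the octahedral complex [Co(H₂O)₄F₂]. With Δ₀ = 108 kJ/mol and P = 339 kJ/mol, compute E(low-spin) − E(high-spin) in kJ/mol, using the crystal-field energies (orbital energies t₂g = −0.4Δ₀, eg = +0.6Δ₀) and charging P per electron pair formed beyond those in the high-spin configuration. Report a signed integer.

231

Ligand charges: 4×(+0) from H₂O and 2×(-1) from F⁻ sum to -2; with overall charge +0, Co is +2.
Co is in group 9, so Co²⁺ is d⁷ (9 − 2 = 7).
High-spin d⁷ fills as t₂g⁵ eg² with CFSE 5(−0.4) + 2(+0.6) = -0.8Δ₀ = -86 kJ/mol.
Low-spin: t₂g⁶ eg¹, orbital CFSE = -1.8Δ₀ = -194 kJ/mol; plus 1 excess pair × P = +339 kJ/mol; total 145 kJ/mol.
Thus E(LS) − E(HS) = 231 kJ/mol.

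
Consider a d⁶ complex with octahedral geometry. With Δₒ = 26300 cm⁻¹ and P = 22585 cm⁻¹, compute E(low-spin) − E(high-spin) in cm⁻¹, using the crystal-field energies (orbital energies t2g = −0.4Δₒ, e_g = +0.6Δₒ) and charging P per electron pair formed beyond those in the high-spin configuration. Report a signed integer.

-7430

In the high-spin limit (t2g^4 e_g^2) the orbital term is -0.4Δₒ = -10520 cm⁻¹, with no excess pairing.
Low-spin t2g^6 e_g^0 gives -2.4Δₒ = -63120 cm⁻¹, but forming 2 extra pairs costs 2P = 45170 cm⁻¹, so E(LS) = -63120 + 45170 = -17950 cm⁻¹.
E(LS) − E(HS) = -17950 − (-10520) = -7430 cm⁻¹.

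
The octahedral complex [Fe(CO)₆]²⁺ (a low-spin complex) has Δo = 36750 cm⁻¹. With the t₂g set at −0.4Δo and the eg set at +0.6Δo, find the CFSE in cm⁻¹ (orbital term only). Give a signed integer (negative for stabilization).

CO is neutral, so the +2 overall charge sits on Fe: oxidation state +2.
Fe is in group 8, so Fe²⁺ is d⁶ (8 − 2 = 6).
Electron filling gives t₂g⁶ eg⁰.
CFSE(orbital) = 6×(-0.4Δo) + 0×(0.6Δo) = -2.4Δo; with Δo = 36750 cm⁻¹ that is -88200 cm⁻¹.

-88200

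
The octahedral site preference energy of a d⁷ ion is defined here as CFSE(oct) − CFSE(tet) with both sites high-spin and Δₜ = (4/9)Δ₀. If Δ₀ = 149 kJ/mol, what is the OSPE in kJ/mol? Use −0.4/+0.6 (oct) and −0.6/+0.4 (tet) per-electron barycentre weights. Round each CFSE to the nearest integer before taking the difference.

Octahedral high-spin t2g^5 e_g^2: CFSE = -0.8 × 149 = -119 kJ/mol.
Tetrahedral: e^4 t2^3, CFSE = 4(−0.6) + 3(+0.4) = -1.2Δₜ = -1.2 × (4/9) × 149 = -79 kJ/mol.
OSPE = CFSE(oct) − CFSE(tet) = -119 − (-79) = -40 kJ/mol.

-40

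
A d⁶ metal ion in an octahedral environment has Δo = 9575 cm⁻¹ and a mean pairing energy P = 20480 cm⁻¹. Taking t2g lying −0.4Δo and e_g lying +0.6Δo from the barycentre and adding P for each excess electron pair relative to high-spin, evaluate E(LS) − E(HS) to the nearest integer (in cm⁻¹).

In the high-spin limit (t2g^4 e_g^2) the orbital term is -0.4Δo = -3830 cm⁻¹, with no excess pairing.
Low-spin t2g^6 e_g^0 gives -2.4Δo = -22980 cm⁻¹, but forming 2 extra pairs costs 2P = 40960 cm⁻¹, so E(LS) = -22980 + 40960 = 17980 cm⁻¹.
Thus E(LS) − E(HS) = 21810 cm⁻¹.

21810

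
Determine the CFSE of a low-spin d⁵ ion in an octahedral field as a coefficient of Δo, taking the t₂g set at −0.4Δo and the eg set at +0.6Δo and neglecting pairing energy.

-2.0 Δo

Configuration: t₂g⁵ eg⁰.
CFSE = 5(-0.4Δo) + 0(0.6Δo) = -2.0Δo + 0.0Δo = -2.0Δo.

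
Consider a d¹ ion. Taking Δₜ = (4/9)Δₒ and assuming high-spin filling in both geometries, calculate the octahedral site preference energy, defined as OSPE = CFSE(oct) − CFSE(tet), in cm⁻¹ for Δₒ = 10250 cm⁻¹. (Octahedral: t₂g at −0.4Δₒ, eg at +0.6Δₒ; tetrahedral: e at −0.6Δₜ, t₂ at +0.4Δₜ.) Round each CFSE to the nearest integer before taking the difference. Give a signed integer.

-1367

Octahedral high-spin t₂g¹ eg⁰: CFSE = -0.4 × 10250 = -4100 cm⁻¹.
Tetrahedral e¹ t₂⁰ gives -0.6Δₜ = -0.6 × (4/9) × 10250 = -2733 cm⁻¹.
OSPE = -4100 − (-2733) = -1367 cm⁻¹.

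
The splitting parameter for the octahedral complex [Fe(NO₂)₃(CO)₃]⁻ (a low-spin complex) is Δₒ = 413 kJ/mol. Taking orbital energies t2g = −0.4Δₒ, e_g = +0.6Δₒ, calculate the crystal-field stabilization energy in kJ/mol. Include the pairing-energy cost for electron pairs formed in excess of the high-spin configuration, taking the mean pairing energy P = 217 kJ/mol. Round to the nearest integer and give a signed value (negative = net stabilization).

-557

Ligand charges: 3×(-1) from NO₂⁻ and 3×(+0) from CO sum to -3; with overall charge -1, Fe is +2.
Fe is in group 8, so Fe²⁺ is d⁶ (8 − 2 = 6).
The d⁶ electrons fill as t2g^6 e_g^0.
The orbital stabilization is -2.4Δₒ = -2.4 × 413 = -991 kJ/mol.
Relative to high-spin t2g^4 e_g^2 (1 paired), the low-spin configuration has 2 additional pairs, contributing +2 × 217 = +434 kJ/mol.
Net CFSE = -991 + 434 = -557 kJ/mol.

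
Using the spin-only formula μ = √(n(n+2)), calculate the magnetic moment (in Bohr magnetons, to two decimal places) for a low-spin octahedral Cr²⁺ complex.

2.83 Bohr magnetons

Cr is in group 6, so Cr²⁺ is d⁴ (6 − 2 = 4).
Configuration: t2g^4 e_g^0 → 2 unpaired electrons.
μ(spin-only) = √[2(2+2)] = √8 ≈ 2.83 Bohr magnetons.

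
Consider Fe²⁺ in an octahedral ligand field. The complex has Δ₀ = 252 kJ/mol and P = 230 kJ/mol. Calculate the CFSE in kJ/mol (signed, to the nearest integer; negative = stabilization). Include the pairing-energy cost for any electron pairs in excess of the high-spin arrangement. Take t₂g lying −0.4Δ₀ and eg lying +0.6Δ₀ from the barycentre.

Fe is in group 8, so Fe²⁺ is d⁶ (8 − 2 = 6).
Δ₀ > P, so pairing is preferred: the ground state is low-spin.
Configuration: t₂g⁶ eg⁰.
Orbital CFSE = -2.4Δ₀ = -2.4 × 252 = -605 kJ/mol.
Excess pairs vs high-spin: 3 − 1 = 2; pairing cost = +460 kJ/mol.
Net CFSE = -605 + 460 = -145 kJ/mol.

-145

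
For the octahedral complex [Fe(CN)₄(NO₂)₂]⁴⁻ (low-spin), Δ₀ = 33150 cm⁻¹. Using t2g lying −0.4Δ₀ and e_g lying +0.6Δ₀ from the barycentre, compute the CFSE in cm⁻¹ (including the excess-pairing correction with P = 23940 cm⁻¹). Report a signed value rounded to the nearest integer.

-31680

Ligand charges: 4×(-1) from CN⁻ and 2×(-1) from NO₂⁻ sum to -6; with overall charge -4, Fe is +2.
Group 8 minus oxidation state +2 gives a d⁶ configuration for Fe²⁺.
The d⁶ electrons fill as t2g^6 e_g^0.
The orbital stabilization is -2.4Δ₀ = -2.4 × 33150 = -79560 cm⁻¹.
Pairing penalty: 3 pairs vs 1 in the high-spin reference → 2 extra × P = 47880 cm⁻¹.
Net CFSE = -79560 + 47880 = -31680 cm⁻¹.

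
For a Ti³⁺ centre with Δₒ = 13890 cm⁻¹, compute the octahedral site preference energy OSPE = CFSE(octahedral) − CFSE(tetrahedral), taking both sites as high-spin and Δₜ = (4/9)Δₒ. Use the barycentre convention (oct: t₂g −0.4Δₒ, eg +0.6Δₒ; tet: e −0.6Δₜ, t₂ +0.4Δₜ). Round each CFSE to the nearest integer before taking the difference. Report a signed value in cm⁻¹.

Ti is in group 4, so Ti³⁺ is d¹ (4 − 3 = 1).
Octahedral high-spin t2g^1 e_g^0: CFSE = -0.4 × 13890 = -5556 cm⁻¹.
In a tetrahedral site the filling is e^1 t2^0: CFSE(tet) = -0.6Δₜ = -0.6 × (4/9)(13890) = -3704 cm⁻¹.
Subtracting, OSPE = -5556 − (-3704) = -1852 cm⁻¹.

-1852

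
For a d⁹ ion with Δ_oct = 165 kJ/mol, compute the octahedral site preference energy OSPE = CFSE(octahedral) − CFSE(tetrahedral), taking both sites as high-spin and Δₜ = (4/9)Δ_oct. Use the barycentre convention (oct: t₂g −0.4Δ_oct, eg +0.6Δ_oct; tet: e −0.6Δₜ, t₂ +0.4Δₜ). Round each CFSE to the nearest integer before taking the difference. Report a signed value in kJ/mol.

-70

In an octahedral site d⁹ (HS) is t2g^6 e_g^3, giving CFSE(oct) = -0.6Δ_oct = -99 kJ/mol.
Tetrahedral e^4 t2^5 gives -0.4Δₜ = -0.4 × (4/9) × 165 = -29 kJ/mol.
OSPE = -99 − (-29) = -70 kJ/mol.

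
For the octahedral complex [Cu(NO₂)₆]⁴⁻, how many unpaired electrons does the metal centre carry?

1

Each NO₂⁻ contributes -1; 6 × (-1) = -6. With overall charge -4, Cu is in the +2 oxidation state.
Cu is in group 11, so Cu²⁺ is d⁹ (11 − 2 = 9).
Configuration: t2g^6 e_g^3, giving 1 unpaired electron.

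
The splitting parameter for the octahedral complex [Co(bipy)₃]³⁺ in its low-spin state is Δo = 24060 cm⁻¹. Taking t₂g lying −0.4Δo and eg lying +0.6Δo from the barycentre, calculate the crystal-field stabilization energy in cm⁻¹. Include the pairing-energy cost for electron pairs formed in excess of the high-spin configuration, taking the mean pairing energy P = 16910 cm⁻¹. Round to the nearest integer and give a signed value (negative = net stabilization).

-23924

bipy is neutral, so the +3 overall charge sits on Co: oxidation state +3.
Co is in group 9, so Co³⁺ is d⁶ (9 − 3 = 6).
Electron filling gives t₂g⁶ eg⁰.
CFSE(orbital) = 6×(-0.4Δo) + 0×(0.6Δo) = -2.4Δo; with Δo = 24060 cm⁻¹ that is -57744 cm⁻¹.
Relative to high-spin t₂g⁴ eg² (1 paired), the low-spin configuration has 2 additional pairs, contributing +2 × 16910 = +33820 cm⁻¹.
Overall CFSE = -57744 + 33820 = -23924 cm⁻¹.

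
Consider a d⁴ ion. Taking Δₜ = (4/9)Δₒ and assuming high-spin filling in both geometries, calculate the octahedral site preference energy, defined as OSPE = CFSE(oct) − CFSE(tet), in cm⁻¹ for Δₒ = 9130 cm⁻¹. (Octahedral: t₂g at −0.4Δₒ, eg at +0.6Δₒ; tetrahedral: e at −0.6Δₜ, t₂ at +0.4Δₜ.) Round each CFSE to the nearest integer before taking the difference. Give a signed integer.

-3855

Octahedral (high-spin): t₂g³ eg¹, CFSE = 3(−0.4) + 1(+0.6) = -0.6Δₒ = -0.6 × 9130 = -5478 cm⁻¹.
Tetrahedral: e² t₂², CFSE = 2(−0.6) + 2(+0.4) = -0.4Δₜ = -0.4 × (4/9) × 9130 = -1623 cm⁻¹.
OSPE = CFSE(oct) − CFSE(tet) = -5478 − (-1623) = -3855 cm⁻¹.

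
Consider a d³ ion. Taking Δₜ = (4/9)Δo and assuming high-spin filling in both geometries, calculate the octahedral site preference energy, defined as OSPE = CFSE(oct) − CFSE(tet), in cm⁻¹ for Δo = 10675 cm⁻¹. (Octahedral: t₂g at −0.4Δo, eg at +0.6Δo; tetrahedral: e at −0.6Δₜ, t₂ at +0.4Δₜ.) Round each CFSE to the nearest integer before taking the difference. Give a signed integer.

Octahedral high-spin t₂g³ eg⁰: CFSE = -1.2 × 10675 = -12810 cm⁻¹.
Tetrahedral e² t₂¹ gives -0.8Δₜ = -0.8 × (4/9) × 10675 = -3796 cm⁻¹.
OSPE = -12810 − (-3796) = -9014 cm⁻¹.

-9014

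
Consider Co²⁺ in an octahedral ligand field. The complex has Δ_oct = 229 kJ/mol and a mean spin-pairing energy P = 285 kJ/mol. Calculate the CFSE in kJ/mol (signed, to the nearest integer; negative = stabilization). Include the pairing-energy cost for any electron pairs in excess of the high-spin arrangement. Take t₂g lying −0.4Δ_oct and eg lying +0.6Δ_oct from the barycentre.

Co is in group 9, so Co²⁺ is d⁷ (9 − 2 = 7).
Δ_oct < P, so pairing is avoided: the ground state is high-spin.
That gives t₂g⁵ eg².
Orbital CFSE = -0.8Δ_oct = -0.8 × 229 = -183 kJ/mol.
High-spin has no excess pairs, so no pairing correction applies.

-183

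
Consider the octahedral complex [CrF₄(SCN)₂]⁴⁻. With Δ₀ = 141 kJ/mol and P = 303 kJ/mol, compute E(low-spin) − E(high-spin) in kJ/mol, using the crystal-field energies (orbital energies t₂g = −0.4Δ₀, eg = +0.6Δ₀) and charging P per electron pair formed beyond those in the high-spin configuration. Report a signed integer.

Ligand charges: 4×(-1) from F⁻ and 2×(-1) from SCN⁻ sum to -6; with overall charge -4, Cr is +2.
Group 6 minus oxidation state +2 gives a d⁴ configuration for Cr²⁺.
High-spin: t₂g³ eg¹, CFSE = -0.6Δ₀ = -85 kJ/mol.
For low-spin the configuration is t₂g⁴ eg⁰: orbital energy -1.6 × 141 = -226 kJ/mol, and 1 additional pair relative to high-spin adds 303 kJ/mol, giving 77 kJ/mol.
E(LS) − E(HS) = 77 − (-85) = 162 kJ/mol.

162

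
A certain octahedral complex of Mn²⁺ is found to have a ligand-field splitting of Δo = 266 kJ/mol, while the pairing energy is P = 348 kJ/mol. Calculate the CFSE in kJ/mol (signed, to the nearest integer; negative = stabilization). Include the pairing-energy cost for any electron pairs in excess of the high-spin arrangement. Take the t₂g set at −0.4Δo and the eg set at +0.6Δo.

Mn sits in group 7; removing 2 electrons leaves Mn²⁺ with 7 − 2 = 5 d electrons.
With Δo < P the complex is high-spin.
That gives t₂g³ eg².
Orbital CFSE = 0.0Δo = 0.0 × 266 = 0 kJ/mol.
High-spin has no excess pairs, so no pairing correction applies.

0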